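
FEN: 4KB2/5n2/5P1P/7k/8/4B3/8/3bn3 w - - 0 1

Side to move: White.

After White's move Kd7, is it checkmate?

After Kd7: black king on h5; in check: no.
Black is not in check, so this cannot be checkmate.

no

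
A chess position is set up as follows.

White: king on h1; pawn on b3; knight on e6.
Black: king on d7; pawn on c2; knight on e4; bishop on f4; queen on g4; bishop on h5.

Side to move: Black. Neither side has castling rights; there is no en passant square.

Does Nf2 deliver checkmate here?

yes

After Nf2: white king on h1; in check: yes, from the black knight on f2.
King squares — g1: attacked by Qg4; g2: attacked by Qg4; h2: attacked by Bf4.
White has no legal moves → checkmate.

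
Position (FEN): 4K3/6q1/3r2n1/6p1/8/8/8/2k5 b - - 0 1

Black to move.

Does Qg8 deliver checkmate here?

yes

After Qg8: white king on e8; in check: yes, from the black queen on g8.
King squares — d7: attacked by Rd6; e7: attacked by Ng6; f7: attacked by Qg8; d8: attacked by Rd6; f8: attacked by Ng6.
White has no legal moves → checkmate.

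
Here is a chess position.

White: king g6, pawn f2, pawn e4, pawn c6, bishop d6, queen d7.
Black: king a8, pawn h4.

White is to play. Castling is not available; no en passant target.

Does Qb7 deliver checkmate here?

yes

After Qb7: black king on a8; in check: yes, from the white queen on b7.
King squares — a7: attacked by Qb7; b7: attacked by Pc6; b8: attacked by Bd6.
Black has no legal moves → checkmate.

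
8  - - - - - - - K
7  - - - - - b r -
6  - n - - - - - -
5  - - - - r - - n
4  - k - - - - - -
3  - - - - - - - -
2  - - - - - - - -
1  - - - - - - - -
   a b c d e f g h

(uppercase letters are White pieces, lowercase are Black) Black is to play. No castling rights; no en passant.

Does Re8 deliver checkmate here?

After Re8: white king on h8; in check: yes, from the black rook on e8.
King squares — g7: attacked by Nh5; h7: attacked by Rg7; g8: attacked by Bf7.
White has no legal moves → checkmate.

yes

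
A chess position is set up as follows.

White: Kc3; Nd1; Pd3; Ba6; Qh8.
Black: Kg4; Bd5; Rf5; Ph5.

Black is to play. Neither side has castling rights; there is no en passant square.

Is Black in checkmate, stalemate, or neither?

neither

Black to move; black king on g4.
In check: no.
Legal moves for Black include: Rf8, Rf7, Rf6, Rg5, Re5, Rf4, Rf3, Rf2, Rf1, Bg8, Ba8, Bf7, Bb7, Be6, Bc6, Be4, Bc4, Bf3, ... (list truncated; more exist).
Black has legal moves and is not in check → neither.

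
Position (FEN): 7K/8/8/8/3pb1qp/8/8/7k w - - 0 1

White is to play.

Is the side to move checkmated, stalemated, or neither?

stalemate

White to move; white king on h8.
In check: no.
King squares — g7: attacked by Qg4; h7: attacked by Be4; g8: attacked by Qg4.
Legal moves for White: none.
Not in check and no legal moves → stalemate.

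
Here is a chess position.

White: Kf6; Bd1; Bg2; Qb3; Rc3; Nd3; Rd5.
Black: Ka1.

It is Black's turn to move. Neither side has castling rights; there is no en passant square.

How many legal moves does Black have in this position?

0

Black to move; king on a1.
In check: no.
Legal moves: none.
Count: 0.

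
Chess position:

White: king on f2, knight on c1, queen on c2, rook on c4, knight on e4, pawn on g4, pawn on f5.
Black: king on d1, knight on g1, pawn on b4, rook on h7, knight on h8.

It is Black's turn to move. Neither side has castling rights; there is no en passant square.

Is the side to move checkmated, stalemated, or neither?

Black to move; black king on d1.
In check: yes, from the white queen on c2.
King squares — c1: attacked by Qc2; e1: attacked by Kf2; c2: attacked by Rc4; d2: attacked by Qc2; e2: attacked by Nc1.
Legal moves for Black: none.
In check with no legal moves → checkmate.

checkmate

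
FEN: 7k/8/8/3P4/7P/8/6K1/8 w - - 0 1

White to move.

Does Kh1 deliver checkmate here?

no

After Kh1: black king on h8; in check: no.
Black is not in check, so this cannot be checkmate.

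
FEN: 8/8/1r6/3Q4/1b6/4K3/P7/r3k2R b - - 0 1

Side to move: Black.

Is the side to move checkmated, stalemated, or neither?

Black to move; black king on e1.
In check: yes, from the white rook on h1.
King squares — d1: attacked by Rh1; f1: attacked by Rh1; d2: attacked by Ke3; e2: attacked by Ke3; f2: attacked by Ke3.
Legal moves for Black: none.
In check with no legal moves → checkmate.

checkmate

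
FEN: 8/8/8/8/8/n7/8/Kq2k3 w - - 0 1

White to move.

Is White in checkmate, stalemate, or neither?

checkmate

White to move; white king on a1.
In check: yes, from the black queen on b1.
King squares — b1: attacked by Na3; a2: attacked by Qb1; b2: attacked by Qb1.
Legal moves for White: none.
In check with no legal moves → checkmate.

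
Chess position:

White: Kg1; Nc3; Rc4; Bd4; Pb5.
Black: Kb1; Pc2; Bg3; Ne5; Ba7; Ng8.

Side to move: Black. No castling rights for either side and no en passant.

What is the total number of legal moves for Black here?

Black to move; king on b1.
In check: yes, from the white knight on c3.
Legal moves: Kb2, Kc1, Ka1.
Count: 3.

3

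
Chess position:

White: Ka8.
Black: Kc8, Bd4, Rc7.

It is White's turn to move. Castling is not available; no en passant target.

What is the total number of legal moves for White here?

White to move; king on a8.
In check: no.
Legal moves: none.
Count: 0.

0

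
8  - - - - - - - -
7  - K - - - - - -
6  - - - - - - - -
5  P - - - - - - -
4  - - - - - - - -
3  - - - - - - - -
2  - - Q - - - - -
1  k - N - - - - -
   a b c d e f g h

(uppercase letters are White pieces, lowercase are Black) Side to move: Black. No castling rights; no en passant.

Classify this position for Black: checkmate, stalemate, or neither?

stalemate

Black to move; black king on a1.
In check: no.
King squares — b1: attacked by Qc2; a2: attacked by Nc1; b2: attacked by Qc2.
Legal moves for Black: none.
Not in check and no legal moves → stalemate.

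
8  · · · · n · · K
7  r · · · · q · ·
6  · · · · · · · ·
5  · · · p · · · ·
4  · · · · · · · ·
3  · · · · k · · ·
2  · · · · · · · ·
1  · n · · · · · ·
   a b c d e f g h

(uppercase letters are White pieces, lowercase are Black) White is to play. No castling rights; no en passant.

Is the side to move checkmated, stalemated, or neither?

stalemate

White to move; white king on h8.
In check: no.
King squares — g7: attacked by Qf7; h7: attacked by Qf7; g8: attacked by Qf7.
Legal moves for White: none.
Not in check and no legal moves → stalemate.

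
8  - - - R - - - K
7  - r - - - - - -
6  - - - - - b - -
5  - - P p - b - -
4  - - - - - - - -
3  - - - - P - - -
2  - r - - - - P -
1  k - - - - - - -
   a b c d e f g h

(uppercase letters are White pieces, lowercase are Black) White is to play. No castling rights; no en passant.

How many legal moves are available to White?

1

White to move; king on h8.
In check: yes, from the black bishop on f6.
Legal moves: Kg8.
Count: 1.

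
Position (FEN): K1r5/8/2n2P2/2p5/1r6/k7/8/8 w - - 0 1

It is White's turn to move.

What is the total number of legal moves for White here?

White to move; king on a8.
In check: yes, from the black rook on c8.
Legal moves: none.
Count: 0.

0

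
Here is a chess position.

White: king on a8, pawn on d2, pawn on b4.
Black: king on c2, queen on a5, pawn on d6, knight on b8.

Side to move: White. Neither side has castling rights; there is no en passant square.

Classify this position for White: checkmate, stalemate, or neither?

White to move; white king on a8.
In check: yes, from the black queen on a5.
King squares — a7: attacked by Qa5; b7: available; b8: available.
Legal moves for White: Kxb8, Kb7, bxa5.
White is in check but has 3 legal moves → neither.

neither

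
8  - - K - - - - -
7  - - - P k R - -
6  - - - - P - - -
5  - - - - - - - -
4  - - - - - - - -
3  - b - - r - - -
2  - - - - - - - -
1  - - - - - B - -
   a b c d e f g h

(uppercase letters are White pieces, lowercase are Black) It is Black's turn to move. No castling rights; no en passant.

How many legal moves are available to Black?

Black to move; king on e7.
In check: yes, from the white rook on f7.
Legal moves: Kxe6, Kd6.
Count: 2.

2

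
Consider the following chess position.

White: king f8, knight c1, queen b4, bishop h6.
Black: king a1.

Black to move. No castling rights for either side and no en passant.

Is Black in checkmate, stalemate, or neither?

Black to move; black king on a1.
In check: no.
King squares — b1: attacked by Qb4; a2: attacked by Nc1; b2: attacked by Qb4.
Legal moves for Black: none.
Not in check and no legal moves → stalemate.

stalemate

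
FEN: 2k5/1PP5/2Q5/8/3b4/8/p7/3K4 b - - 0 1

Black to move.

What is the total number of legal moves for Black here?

0

Black to move; king on c8.
In check: yes, from the white pawn on b7.
Legal moves: none.
Count: 0.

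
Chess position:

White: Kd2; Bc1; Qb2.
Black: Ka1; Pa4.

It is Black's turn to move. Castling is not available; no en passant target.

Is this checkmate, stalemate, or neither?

checkmate

Black to move; black king on a1.
In check: yes, from the white queen on b2.
King squares — b1: attacked by Qb2; a2: attacked by Qb2; b2: attacked by Bc1.
Legal moves for Black: none.
In check with no legal moves → checkmate.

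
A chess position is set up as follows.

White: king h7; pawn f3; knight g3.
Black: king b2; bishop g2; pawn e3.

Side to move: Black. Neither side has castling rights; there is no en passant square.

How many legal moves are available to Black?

Black to move; king on b2.
In check: no.
Legal moves: Bh3, Bxf3, Bh1, Bf1, Kc3, Kb3, Ka3, Kc2, Ka2, Kc1, Kb1, Ka1, e2.
Count: 13.

13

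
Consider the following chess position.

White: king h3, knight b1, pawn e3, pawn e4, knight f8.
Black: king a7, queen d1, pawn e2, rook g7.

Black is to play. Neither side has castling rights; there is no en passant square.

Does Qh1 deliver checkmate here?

After Qh1: white king on h3; in check: yes, from the black queen on h1.
King squares — g2: attacked by Qh1; h2: attacked by Qh1; g3: attacked by Rg7; g4: attacked by Rg7; h4: attacked by Qh1.
White has no legal moves → checkmate.

yes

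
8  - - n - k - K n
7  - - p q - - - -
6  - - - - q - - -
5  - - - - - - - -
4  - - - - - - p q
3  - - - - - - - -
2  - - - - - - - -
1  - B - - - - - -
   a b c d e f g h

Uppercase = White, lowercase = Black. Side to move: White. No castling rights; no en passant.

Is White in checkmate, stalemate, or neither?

White to move; white king on g8.
In check: yes, from the black queen on e6.
King squares — f7: attacked by Qe6; g7: attacked by Qd7; h7: attacked by Qh4; f8: attacked by Ke8; h8: attacked by Qh4.
Legal moves for White: none.
In check with no legal moves → checkmate.

checkmate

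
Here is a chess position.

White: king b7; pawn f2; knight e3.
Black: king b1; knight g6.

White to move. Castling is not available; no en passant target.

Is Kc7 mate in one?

After Kc7: black king on b1; in check: no.
Black is not in check, so this cannot be checkmate.

no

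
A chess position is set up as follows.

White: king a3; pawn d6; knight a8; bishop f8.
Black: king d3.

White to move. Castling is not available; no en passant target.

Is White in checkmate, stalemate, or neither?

neither

White to move; white king on a3.
In check: no.
Legal moves for White: Bg7, Be7, Bh6, Nc7, Nb6, Kb4, Ka4, Kb3, Kb2, Ka2, d7.
White has 11 legal moves and is not in check → neither.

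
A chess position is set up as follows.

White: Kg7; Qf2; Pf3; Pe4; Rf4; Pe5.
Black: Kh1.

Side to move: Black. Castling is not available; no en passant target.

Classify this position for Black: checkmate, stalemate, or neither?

Black to move; black king on h1.
In check: no.
King squares — g1: attacked by Qf2; g2: attacked by Qf2; h2: attacked by Qf2.
Legal moves for Black: none.
Not in check and no legal moves → stalemate.

stalemate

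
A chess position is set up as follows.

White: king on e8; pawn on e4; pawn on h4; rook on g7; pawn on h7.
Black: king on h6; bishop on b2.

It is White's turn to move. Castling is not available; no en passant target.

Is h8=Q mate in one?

yes

After h8=Q: black king on h6; in check: yes, from the white queen on h8.
King squares — g5: attacked by Ph4; h5: attacked by Qh8; g6: attacked by Rg7; g7: attacked by Qh8; h7: attacked by Rg7.
Black has no legal moves → checkmate.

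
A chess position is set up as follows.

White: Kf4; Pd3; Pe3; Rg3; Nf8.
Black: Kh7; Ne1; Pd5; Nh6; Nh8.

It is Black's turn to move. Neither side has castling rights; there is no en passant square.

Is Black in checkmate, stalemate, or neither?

Black to move; black king on h7.
In check: yes, from the white knight on f8.
King squares — g6: attacked by Rg3; h6: own knight; g7: attacked by Rg3; g8: attacked by Rg3; h8: own knight.
Legal moves for Black: none.
In check with no legal moves → checkmate.

checkmate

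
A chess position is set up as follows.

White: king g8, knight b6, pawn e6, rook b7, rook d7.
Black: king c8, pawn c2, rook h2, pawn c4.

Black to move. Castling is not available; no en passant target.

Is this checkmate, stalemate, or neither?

checkmate

Black to move; black king on c8.
In check: yes, from the white knight on b6.
King squares — b7: attacked by Rd7; c7: attacked by Rb7; d7: attacked by Nb6; b8: attacked by Rb7; d8: attacked by Rd7.
Legal moves for Black: none.
In check with no legal moves → checkmate.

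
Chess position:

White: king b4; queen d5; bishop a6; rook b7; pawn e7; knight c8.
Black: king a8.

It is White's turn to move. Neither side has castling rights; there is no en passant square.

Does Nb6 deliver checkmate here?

After Nb6: black king on a8; in check: yes, from the white knight on b6.
King squares — a7: attacked by Rb7; b7: attacked by Qd5; b8: attacked by Rb7.
Black has no legal moves → checkmate.

yes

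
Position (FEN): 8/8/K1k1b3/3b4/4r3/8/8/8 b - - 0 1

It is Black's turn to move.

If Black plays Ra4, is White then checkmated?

After Ra4: white king on a6; in check: yes, from the black rook on a4.
King squares — a5: attacked by Ra4; b5: attacked by Kc6; b6: attacked by Kc6; a7: attacked by Ra4; b7: attacked by Kc6.
White has no legal moves → checkmate.

yes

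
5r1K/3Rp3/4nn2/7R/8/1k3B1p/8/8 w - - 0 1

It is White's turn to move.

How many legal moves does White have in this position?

White to move; king on h8.
In check: yes, from the black rook on f8.
Legal moves: none.
Count: 0.

0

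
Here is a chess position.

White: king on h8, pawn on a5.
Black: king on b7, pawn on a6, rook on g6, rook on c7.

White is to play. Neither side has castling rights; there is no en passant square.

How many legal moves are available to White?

0

White to move; king on h8.
In check: no.
Legal moves: none.
Count: 0.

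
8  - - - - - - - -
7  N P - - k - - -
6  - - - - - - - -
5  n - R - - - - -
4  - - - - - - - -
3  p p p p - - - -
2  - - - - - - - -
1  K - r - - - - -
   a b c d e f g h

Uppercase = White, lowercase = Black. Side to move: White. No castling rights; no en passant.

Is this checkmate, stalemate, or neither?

checkmate

White to move; white king on a1.
In check: yes, from the black rook on c1.
King squares — b1: attacked by Rc1; a2: attacked by Pb3; b2: attacked by Pa3.
Legal moves for White: none.
In check with no legal moves → checkmate.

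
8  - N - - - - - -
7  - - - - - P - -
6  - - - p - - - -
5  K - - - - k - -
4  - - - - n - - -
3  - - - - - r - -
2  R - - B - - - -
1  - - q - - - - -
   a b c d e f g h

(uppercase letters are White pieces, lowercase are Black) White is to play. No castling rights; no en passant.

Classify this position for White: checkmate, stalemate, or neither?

neither

White to move; white king on a5.
In check: no.
Legal moves for White include: Nd7, Nc6, Na6, Kb6, Ka6, Kb5, Kb4, Ka4, Bh6, Bg5, Bf4, Bb4, Be3, Bc3, Be1, Bxc1, Ra4, Ra3, ... (list truncated; more exist).
White has legal moves and is not in check → neither.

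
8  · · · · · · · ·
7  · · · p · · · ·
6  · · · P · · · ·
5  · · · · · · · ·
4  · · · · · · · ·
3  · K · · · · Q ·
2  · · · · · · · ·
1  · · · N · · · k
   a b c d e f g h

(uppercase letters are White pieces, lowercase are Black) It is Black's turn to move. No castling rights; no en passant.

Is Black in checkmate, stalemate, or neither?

stalemate

Black to move; black king on h1.
In check: no.
King squares — g1: attacked by Qg3; g2: attacked by Qg3; h2: attacked by Qg3.
Legal moves for Black: none.
Not in check and no legal moves → stalemate.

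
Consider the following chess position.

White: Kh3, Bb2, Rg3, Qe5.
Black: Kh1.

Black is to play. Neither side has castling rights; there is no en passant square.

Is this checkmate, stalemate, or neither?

Black to move; black king on h1.
In check: no.
King squares — g1: attacked by Rg3; g2: attacked by Rg3; h2: attacked by Kh3.
Legal moves for Black: none.
Not in check and no legal moves → stalemate.

stalemate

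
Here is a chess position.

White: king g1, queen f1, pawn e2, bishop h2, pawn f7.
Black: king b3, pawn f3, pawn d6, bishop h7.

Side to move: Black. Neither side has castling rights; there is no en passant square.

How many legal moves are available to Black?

18

Black to move; king on b3.
In check: no.
Legal moves: Bg8, Bg6, Bf5, Be4, Bd3, Bc2, Bb1, Kc4, Kb4, Ka4, Kc3, Ka3, Kc2, Kb2, Ka2, fxe2, d5, f2+.
Count: 18.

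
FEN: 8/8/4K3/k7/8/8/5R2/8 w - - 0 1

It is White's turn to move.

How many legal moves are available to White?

White to move; king on e6.
In check: no.
Legal moves: Kf7, Ke7, Kd7, Kf6, Kd6, Kf5, Ke5, Kd5, Rf8, Rf7, Rf6, Rf5+, Rf4, Rf3, Rh2, Rg2, Re2, Rd2, Rc2, Rb2, Ra2+, Rf1.
Count: 22.

22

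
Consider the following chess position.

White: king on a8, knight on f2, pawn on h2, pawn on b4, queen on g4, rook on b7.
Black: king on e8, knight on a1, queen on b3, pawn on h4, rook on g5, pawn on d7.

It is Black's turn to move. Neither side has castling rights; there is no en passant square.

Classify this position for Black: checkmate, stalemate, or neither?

Black to move; black king on e8.
In check: no.
Legal moves for Black include: Kf8, Kd8, Kf7, Ke7, Rg8, Rg7, Rg6, Rh5, Rf5, Re5, Rd5, Rc5, Rb5, Ra5+, Rxg4, Qg8, Qf7, Qe6, ... (list truncated; more exist).
Black has legal moves and is not in check → neither.

neither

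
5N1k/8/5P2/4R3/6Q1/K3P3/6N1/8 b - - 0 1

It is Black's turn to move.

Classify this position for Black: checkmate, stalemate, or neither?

stalemate

Black to move; black king on h8.
In check: no.
King squares — g7: attacked by Qg4; h7: attacked by Nf8; g8: attacked by Qg4.
Legal moves for Black: none.
Not in check and no legal moves → stalemate.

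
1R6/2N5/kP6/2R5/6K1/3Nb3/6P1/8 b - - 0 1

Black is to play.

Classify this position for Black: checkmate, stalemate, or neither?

checkmate

Black to move; black king on a6.
In check: yes, from the white knight on c7.
King squares — a5: attacked by Rc5; b5: attacked by Rc5; b6: attacked by Rb8; a7: attacked by Pb6; b7: attacked by Rb8.
Legal moves for Black: none.
In check with no legal moves → checkmate.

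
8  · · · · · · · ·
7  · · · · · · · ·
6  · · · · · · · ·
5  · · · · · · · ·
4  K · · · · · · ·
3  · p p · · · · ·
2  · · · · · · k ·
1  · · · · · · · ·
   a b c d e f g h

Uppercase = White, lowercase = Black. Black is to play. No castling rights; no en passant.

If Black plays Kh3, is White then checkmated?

no

After Kh3: white king on a4; in check: no.
White is not in check, so this cannot be checkmate.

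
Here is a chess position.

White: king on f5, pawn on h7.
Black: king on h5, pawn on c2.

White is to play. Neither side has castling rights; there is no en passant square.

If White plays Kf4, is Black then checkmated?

After Kf4: black king on h5; in check: no.
Black is not in check, so this cannot be checkmate.

no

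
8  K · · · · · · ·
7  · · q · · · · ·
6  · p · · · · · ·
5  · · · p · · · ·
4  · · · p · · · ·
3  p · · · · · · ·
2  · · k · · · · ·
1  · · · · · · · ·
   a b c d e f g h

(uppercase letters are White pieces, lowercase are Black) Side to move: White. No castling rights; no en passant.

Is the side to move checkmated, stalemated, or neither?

White to move; white king on a8.
In check: no.
King squares — a7: attacked by Qc7; b7: attacked by Qc7; b8: attacked by Qc7.
Legal moves for White: none.
Not in check and no legal moves → stalemate.

stalemate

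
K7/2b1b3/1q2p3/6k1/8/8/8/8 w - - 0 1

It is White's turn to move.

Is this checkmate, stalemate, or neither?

White to move; white king on a8.
In check: no.
King squares — a7: attacked by Qb6; b7: attacked by Qb6; b8: attacked by Qb6.
Legal moves for White: none.
Not in check and no legal moves → stalemate.

stalemate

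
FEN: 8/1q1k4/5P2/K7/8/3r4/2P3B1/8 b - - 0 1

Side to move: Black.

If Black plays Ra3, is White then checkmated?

After Ra3: white king on a5; in check: yes, from the black rook on a3.
King squares — a4: attacked by Ra3; b4: attacked by Qb7; b5: attacked by Qb7; a6: attacked by Ra3; b6: attacked by Qb7.
White has no legal moves → checkmate.

yes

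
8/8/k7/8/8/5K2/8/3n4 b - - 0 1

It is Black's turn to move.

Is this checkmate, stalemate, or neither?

Black to move; black king on a6.
In check: no.
Legal moves for Black: Kb7, Ka7, Kb6, Kb5, Ka5, Ne3, Nc3, Nf2, Nb2.
Black has 9 legal moves and is not in check → neither.

neither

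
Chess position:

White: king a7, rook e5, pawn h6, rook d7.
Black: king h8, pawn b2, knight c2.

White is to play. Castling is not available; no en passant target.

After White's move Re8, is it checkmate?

yes

After Re8: black king on h8; in check: yes, from the white rook on e8.
King squares — g7: attacked by Ph6; h7: attacked by Rd7; g8: attacked by Re8.
Black has no legal moves → checkmate.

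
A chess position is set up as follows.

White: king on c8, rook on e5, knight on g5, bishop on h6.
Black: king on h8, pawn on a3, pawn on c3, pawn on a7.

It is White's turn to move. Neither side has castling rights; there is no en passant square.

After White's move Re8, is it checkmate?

yes

After Re8: black king on h8; in check: yes, from the white rook on e8.
King squares — g7: attacked by Bh6; h7: attacked by Ng5; g8: attacked by Re8.
Black has no legal moves → checkmate.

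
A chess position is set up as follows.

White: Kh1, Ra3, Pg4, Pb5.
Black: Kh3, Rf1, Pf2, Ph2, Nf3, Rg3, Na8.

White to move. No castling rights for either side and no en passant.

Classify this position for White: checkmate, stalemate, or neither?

White to move; white king on h1.
In check: yes, from the black rook on f1.
King squares — g1: attacked by Rf1; g2: attacked by Rg3; h2: attacked by Nf3.
Legal moves for White: none.
In check with no legal moves → checkmate.

checkmate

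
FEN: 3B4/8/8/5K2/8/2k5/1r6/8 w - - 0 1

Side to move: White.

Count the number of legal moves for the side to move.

White to move; king on f5.
In check: no.
Legal moves: Be7, Bc7, Bf6+, Bb6, Bg5, Ba5+, Bh4, Kg6, Kf6, Ke6, Kg5, Ke5, Kg4, Kf4, Ke4.
Count: 15.

15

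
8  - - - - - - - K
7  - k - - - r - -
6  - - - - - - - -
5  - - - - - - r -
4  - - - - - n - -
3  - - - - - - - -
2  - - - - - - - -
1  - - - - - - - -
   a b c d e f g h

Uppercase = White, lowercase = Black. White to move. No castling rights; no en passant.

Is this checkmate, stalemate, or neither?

White to move; white king on h8.
In check: no.
King squares — g7: attacked by Rg5; h7: attacked by Rf7; g8: attacked by Rg5.
Legal moves for White: none.
Not in check and no legal moves → stalemate.

stalemate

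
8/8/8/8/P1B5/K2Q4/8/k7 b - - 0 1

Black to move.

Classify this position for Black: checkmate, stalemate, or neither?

stalemate

Black to move; black king on a1.
In check: no.
King squares — b1: attacked by Qd3; a2: attacked by Ka3; b2: attacked by Ka3.
Legal moves for Black: none.
Not in check and no legal moves → stalemate.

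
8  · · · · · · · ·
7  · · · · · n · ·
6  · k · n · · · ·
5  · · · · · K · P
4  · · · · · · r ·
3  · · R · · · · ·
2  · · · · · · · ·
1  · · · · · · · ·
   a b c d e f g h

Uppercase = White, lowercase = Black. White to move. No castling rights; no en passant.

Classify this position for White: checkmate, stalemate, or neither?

neither

White to move; white king on f5.
In check: yes, from the black knight on d6.
King squares — e4: attacked by Rg4; f4: attacked by Rg4; g4: available; e5: attacked by Nf7; g5: attacked by Rg4; e6: available; f6: available; g6: attacked by Rg4.
Legal moves for White: Kf6, Ke6, Kxg4.
White is in check but has 3 legal moves → neither.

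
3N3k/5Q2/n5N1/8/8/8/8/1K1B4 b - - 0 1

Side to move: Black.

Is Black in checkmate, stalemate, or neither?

checkmate

Black to move; black king on h8.
In check: yes, from the white knight on g6.
King squares — g7: attacked by Qf7; h7: attacked by Qf7; g8: attacked by Qf7.
Legal moves for Black: none.
In check with no legal moves → checkmate.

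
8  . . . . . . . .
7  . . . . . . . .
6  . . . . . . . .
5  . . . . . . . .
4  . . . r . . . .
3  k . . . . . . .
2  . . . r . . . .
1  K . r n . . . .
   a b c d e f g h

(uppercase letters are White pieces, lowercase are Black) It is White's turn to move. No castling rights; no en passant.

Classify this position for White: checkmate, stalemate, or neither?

checkmate

White to move; white king on a1.
In check: yes, from the black rook on c1.
King squares — b1: attacked by Rc1; a2: attacked by Rd2; b2: attacked by Nd1.
Legal moves for White: none.
In check with no legal moves → checkmate.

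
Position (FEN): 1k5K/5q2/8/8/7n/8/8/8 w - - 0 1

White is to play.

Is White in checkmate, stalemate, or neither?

stalemate

White to move; white king on h8.
In check: no.
King squares — g7: attacked by Qf7; h7: attacked by Qf7; g8: attacked by Qf7.
Legal moves for White: none.
Not in check and no legal moves → stalemate.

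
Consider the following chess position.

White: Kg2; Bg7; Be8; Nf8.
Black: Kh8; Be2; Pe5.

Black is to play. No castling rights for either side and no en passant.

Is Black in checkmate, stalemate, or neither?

Black to move; black king on h8.
In check: yes, from the white bishop on g7.
Legal moves for Black: Kg8, Kxg7.
Black is in check but has 2 legal moves → neither.

neither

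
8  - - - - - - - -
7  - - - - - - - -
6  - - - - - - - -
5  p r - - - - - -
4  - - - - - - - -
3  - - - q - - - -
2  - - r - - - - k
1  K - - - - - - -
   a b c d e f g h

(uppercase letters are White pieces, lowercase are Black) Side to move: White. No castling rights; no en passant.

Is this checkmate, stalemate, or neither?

stalemate

White to move; white king on a1.
In check: no.
King squares — b1: attacked by Rb5; a2: attacked by Rc2; b2: attacked by Rc2.
Legal moves for White: none.
Not in check and no legal moves → stalemate.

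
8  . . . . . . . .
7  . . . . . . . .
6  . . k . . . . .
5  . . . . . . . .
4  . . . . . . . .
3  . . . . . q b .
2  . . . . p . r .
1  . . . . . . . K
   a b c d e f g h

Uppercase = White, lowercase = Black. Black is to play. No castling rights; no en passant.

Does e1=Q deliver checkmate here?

yes

After e1=Q: white king on h1; in check: yes, from the black queen on e1.
King squares — g1: attacked by Qe1; g2: attacked by Qf3; h2: attacked by Rg2.
White has no legal moves → checkmate.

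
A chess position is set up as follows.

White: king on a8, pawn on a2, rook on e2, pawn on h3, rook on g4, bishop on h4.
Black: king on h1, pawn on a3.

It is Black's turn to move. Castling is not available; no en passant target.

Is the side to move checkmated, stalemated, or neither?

stalemate

Black to move; black king on h1.
In check: no.
King squares — g1: attacked by Rg4; g2: attacked by Re2; h2: attacked by Re2.
Legal moves for Black: none.
Not in check and no legal moves → stalemate.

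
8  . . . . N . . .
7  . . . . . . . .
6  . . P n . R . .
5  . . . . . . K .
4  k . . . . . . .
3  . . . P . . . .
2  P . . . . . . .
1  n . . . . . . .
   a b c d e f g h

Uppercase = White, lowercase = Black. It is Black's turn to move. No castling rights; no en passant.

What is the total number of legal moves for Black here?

14

Black to move; king on a4.
In check: no.
Legal moves: Nxe8, Nc8, Nf7+, Nb7, Nf5, Nb5, Ne4+, Nc4, Kb5, Ka5, Kb4, Ka3, Nb3, Nc2.
Count: 14.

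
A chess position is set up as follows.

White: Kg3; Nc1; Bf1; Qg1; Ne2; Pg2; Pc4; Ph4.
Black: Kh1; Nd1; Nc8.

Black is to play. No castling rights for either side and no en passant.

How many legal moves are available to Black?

0

Black to move; king on h1.
In check: yes, from the white queen on g1.
Legal moves: none.
Count: 0.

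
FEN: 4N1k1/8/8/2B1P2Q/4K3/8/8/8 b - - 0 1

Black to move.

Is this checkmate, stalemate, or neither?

Black to move; black king on g8.
In check: no.
King squares — f7: attacked by Qh5; g7: attacked by Ne8; h7: attacked by Qh5; f8: attacked by Bc5; h8: attacked by Qh5.
Legal moves for Black: none.
Not in check and no legal moves → stalemate.

stalemate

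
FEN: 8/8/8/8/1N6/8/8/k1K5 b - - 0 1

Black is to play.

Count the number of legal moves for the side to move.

Black to move; king on a1.
In check: no.
Legal moves: none.
Count: 0.

0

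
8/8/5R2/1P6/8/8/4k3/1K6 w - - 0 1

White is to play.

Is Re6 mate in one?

no

After Re6: black king on e2; in check: yes, from the white rook on e6.
Black has 6 legal replies: Kf3, Kd3, Kf2, Kd2, Kf1, Kd1.
In check but a legal move exists → not checkmate.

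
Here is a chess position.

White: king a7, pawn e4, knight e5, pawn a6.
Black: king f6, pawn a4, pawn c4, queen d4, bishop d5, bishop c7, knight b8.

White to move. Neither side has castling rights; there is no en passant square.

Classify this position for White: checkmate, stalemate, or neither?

White to move; white king on a7.
In check: yes, from the black queen on d4.
King squares — a6: own pawn; b6: attacked by Qd4; b7: attacked by Bd5; a8: attacked by Bd5; b8: attacked by Bc7.
Legal moves for White: none.
In check with no legal moves → checkmate.

checkmate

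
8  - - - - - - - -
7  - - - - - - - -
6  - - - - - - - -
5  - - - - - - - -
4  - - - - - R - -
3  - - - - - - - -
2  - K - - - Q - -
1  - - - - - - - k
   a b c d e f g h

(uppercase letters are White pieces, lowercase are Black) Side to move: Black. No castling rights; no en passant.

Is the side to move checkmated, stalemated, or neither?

Black to move; black king on h1.
In check: no.
King squares — g1: attacked by Qf2; g2: attacked by Qf2; h2: attacked by Qf2.
Legal moves for Black: none.
Not in check and no legal moves → stalemate.

stalemate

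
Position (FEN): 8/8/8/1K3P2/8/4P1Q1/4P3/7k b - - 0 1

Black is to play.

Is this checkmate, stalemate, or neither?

stalemate

Black to move; black king on h1.
In check: no.
King squares — g1: attacked by Qg3; g2: attacked by Qg3; h2: attacked by Qg3.
Legal moves for Black: none.
Not in check and no legal moves → stalemate.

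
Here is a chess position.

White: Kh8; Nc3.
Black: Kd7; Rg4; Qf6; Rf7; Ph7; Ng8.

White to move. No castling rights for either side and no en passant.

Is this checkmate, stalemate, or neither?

White to move; white king on h8.
In check: yes, from the black queen on f6.
King squares — g7: attacked by Rg4; h7: attacked by Rf7; g8: attacked by Rg4.
Legal moves for White: none.
In check with no legal moves → checkmate.

checkmate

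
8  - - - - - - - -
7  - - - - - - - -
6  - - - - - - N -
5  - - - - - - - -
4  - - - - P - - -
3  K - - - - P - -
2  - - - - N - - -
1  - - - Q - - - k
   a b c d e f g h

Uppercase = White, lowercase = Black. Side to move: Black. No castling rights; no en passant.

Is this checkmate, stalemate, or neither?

Black to move; black king on h1.
In check: yes, from the white queen on d1.
Legal moves for Black: Kh2, Kg2.
Black is in check but has 2 legal moves → neither.

neither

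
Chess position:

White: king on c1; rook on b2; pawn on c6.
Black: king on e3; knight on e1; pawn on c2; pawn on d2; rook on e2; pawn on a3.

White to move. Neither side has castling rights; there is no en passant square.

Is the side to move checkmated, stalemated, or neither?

White to move; white king on c1.
In check: yes, from the black pawn on d2.
King squares — b1: attacked by Pc2; d1: attacked by Pc2; b2: own rook; c2: attacked by Ne1; d2: attacked by Re2.
Legal moves for White: none.
In check with no legal moves → checkmate.

checkmate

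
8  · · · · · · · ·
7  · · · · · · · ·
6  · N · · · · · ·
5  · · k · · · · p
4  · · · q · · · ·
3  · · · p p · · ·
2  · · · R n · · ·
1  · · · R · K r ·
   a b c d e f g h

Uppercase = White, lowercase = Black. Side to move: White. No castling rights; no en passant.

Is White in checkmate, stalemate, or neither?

White to move; white king on f1.
In check: yes, from the black rook on g1.
King squares — e1: attacked by Rg1; g1: attacked by Ne2; e2: attacked by Pd3; f2: attacked by Pe3; g2: attacked by Rg1.
Legal moves for White: none.
In check with no legal moves → checkmate.

checkmate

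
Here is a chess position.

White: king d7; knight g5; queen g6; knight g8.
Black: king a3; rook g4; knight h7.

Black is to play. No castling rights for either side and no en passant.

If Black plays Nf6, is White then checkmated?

After Nf6: white king on d7; in check: yes, from the black knight on f6.
White has 9 legal replies: Kd8, Kc8, Ke7, Kc7, Ke6, Kd6, Kc6, Nxf6, Qxf6.
In check but a legal move exists → not checkmate.

no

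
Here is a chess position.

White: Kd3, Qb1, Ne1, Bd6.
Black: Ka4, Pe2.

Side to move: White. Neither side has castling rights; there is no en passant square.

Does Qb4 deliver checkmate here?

After Qb4: black king on a4; in check: yes, from the white queen on b4.
King squares — a3: attacked by Qb4; b3: attacked by Qb4; b4: attacked by Bd6; a5: attacked by Qb4; b5: attacked by Qb4.
Black has no legal moves → checkmate.

yes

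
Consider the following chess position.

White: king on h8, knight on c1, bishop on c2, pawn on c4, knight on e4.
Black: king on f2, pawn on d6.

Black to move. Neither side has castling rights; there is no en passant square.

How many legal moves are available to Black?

Black to move; king on f2.
In check: yes, from the white knight on e4.
Legal moves: Kf3, Ke3, Kg2, Kg1, Kf1, Ke1.
Count: 6.

6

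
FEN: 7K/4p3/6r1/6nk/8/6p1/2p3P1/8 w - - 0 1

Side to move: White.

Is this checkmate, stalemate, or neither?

stalemate

White to move; white king on h8.
In check: no.
King squares — g7: attacked by Rg6; h7: attacked by Ng5; g8: attacked by Rg6.
Legal moves for White: none.
Not in check and no legal moves → stalemate.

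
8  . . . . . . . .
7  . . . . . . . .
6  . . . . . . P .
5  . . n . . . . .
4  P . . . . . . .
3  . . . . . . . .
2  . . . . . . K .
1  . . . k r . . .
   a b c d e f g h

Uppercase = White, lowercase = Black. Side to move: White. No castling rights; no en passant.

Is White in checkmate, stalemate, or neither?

neither

White to move; white king on g2.
In check: no.
Legal moves for White: Kh3, Kg3, Kf3, Kh2, Kf2, g7, a5.
White has 7 legal moves and is not in check → neither.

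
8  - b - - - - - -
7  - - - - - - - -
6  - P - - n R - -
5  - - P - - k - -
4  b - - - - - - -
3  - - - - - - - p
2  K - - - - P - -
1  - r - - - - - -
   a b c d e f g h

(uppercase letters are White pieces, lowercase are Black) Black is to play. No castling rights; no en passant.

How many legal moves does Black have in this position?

5

Black to move; king on f5.
In check: yes, from the white rook on f6.
Legal moves: Kxf6, Kg5, Ke5, Kg4, Ke4.
Count: 5.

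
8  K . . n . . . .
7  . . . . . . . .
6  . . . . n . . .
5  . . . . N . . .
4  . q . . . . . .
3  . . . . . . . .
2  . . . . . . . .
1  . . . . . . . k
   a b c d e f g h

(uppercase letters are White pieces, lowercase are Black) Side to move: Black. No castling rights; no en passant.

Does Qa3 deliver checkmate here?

After Qa3: white king on a8; in check: yes, from the black queen on a3.
White has 1 legal reply: Kb8.
In check but a legal move exists → not checkmate.

no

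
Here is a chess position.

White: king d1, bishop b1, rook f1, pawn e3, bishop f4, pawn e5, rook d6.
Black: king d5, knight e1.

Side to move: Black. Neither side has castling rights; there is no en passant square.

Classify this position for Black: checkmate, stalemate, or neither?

Black to move; black king on d5.
In check: yes, from the white rook on d6.
King squares — c4: available; d4: attacked by Pe3; e4: attacked by Bb1; c5: available; e5: attacked by Bf4; c6: attacked by Rd6; d6: attacked by Pe5; e6: attacked by Rd6.
Legal moves for Black: Kc5, Kc4.
Black is in check but has 2 legal moves → neither.

neither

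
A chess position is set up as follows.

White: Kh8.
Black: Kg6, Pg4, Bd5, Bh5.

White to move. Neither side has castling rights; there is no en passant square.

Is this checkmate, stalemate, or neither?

stalemate

White to move; white king on h8.
In check: no.
King squares — g7: attacked by Kg6; h7: attacked by Kg6; g8: attacked by Bd5.
Legal moves for White: none.
Not in check and no legal moves → stalemate.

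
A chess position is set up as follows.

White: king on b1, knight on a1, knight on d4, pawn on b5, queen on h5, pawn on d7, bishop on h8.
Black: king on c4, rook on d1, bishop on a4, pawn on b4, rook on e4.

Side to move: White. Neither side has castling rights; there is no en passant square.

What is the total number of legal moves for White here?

White to move; king on b1.
In check: yes, from the black rook on d1.
Legal moves: Kb2, Ka2, Qxd1.
Count: 3.

3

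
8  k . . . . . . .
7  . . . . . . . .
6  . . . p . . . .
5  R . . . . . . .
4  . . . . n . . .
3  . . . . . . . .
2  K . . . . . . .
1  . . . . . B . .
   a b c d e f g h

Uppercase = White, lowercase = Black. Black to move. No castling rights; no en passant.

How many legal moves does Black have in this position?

Black to move; king on a8.
In check: yes, from the white rook on a5.
Legal moves: Kb8, Kb7.
Count: 2.

2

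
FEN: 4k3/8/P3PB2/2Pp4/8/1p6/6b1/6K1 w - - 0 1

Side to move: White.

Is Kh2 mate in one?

no

After Kh2: black king on e8; in check: no.
Black is not in check, so this cannot be checkmate.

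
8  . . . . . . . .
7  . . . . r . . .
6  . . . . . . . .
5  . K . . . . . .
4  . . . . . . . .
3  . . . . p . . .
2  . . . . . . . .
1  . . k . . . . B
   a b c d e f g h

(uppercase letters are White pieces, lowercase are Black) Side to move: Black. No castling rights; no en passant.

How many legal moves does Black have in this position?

17

Black to move; king on c1.
In check: no.
Legal moves: Re8, Rh7, Rg7, Rf7, Rd7, Rc7, Rb7+, Ra7, Re6, Re5+, Re4, Kd2, Kc2, Kb2, Kd1, Kb1, e2.
Count: 17.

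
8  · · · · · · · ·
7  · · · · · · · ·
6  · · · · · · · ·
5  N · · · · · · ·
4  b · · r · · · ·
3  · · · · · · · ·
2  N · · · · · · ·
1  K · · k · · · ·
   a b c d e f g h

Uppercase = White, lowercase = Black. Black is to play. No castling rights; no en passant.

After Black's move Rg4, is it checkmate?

After Rg4: white king on a1; in check: no.
White is not in check, so this cannot be checkmate.

no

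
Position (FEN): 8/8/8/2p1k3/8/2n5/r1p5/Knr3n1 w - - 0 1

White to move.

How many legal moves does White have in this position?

0

White to move; king on a1.
In check: yes, from the black rook on a2.
Legal moves: none.
Count: 0.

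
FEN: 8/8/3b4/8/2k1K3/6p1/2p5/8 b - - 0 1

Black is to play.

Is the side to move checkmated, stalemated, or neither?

neither

Black to move; black king on c4.
In check: no.
Legal moves for Black include: Bf8, Bb8, Be7, Bc7, Be5, Bc5, Bf4, Bb4, Ba3, Kc5, Kb5, Kb4, Kc3, Kb3, g2, c1=Q, c1=R, c1=B, ... (list truncated; more exist).
Black has legal moves and is not in check → neither.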